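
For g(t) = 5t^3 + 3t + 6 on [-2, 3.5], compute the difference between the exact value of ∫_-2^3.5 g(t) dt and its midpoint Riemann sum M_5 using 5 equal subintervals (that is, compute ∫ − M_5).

6.2390625

Exact integral: ∫_-2^3.5 g(t) dt = 212.953125.
M_5 = 206.7140625.
Error = 212.953125 − 206.7140625 = 6.2390625.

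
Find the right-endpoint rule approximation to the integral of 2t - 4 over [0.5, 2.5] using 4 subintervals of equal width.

-1

Δt = (2.5 − 0.5)/4 = 0.5.
Right endpoints: 1, 1.5, 2, 2.5.
f(1) = -2, f(1.5) = -1, f(2) = 0, f(2.5) = 1.
Sum = Δt · [f(1) + f(1.5) + f(2) + f(2.5)].
Sum = -1.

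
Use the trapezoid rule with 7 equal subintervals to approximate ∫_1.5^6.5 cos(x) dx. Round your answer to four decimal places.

Δx = (6.5 − 1.5)/7 = 5/7.
f(1.5) ≈ 0.0707, f(31/14) ≈ -0.6000, f(41/14) ≈ -0.9774, f(51/14) ≈ -0.8770, f(61/14) ≈ -0.3478, f(71/14) ≈ 0.3514, f(81/14) ≈ 0.8788, f(6.5) ≈ 0.9766.
T_7 = (Δx/2)·[f(x_0) + 2f(x_1) + ... + 2f(x_{6}) + f(x_7)].
Sum ≈ -0.7488.

-0.7488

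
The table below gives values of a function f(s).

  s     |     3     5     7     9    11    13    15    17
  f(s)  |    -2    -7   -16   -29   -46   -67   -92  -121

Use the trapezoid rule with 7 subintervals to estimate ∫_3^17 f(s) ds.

-637

Δs = 2.
T_7 = (2/2)·[(-2) + 2·(-7) + 2·(-16) + 2·(-29) + 2·(-46) + 2·(-67) + 2·(-92) + (-121)] = -637.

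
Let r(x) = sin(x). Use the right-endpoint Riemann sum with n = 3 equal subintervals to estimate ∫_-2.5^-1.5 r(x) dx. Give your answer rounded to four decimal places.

-0.9303

Δx = (-1.5 − (-2.5))/3 = 1/3.
Right endpoints: -13/6, -11/6, -1.5.
r(-13/6) ≈ -0.8277, r(-11/6) ≈ -0.9657, r(-1.5) ≈ -0.9975.
Sum = Δx · [r(-13/6) + r(-11/6) + r(-1.5)].
Sum ≈ -0.9303.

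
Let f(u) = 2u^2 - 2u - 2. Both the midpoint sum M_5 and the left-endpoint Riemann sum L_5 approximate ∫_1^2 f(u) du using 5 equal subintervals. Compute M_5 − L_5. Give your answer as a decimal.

0.38

M_5 = -0.34.
L_5 = -0.72.
M_5 − L_5 = 0.38.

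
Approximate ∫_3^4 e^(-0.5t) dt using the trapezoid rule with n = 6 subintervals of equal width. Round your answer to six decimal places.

Δt = (4 − 3)/6 = 1/6.
f(3) ≈ 0.223130, f(19/6) ≈ 0.205290, f(10/3) ≈ 0.188876, f(3.5) ≈ 0.173774, f(11/3) ≈ 0.159880, f(23/6) ≈ 0.147096, f(4) ≈ 0.135335.
T_6 = (Δt/2)·[f(t_0) + 2f(t_1) + ... + 2f(t_{5}) + f(t_6)].
Sum ≈ 0.175691.

0.175691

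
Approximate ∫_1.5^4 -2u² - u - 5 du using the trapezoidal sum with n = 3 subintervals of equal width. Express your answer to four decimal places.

Δu = (4 − 1.5)/3 = 5/6.
f(1.5) = -11, f(7/3) = -164/9, f(19/6) = -254/9, f(4) = -41.
T_3 = (Δu/2)·[f(u_0) + 2f(u_1) + 2f(u_2) + f(u_3)].
Sum ≈ -60.3704.

-60.3704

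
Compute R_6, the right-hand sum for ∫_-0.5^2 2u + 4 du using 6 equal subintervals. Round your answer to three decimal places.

14.792

Δu = (2 − (-0.5))/6 = 5/12.
Right endpoints: -1/12, 1/3, 0.75, 7/6, 19/12, 2.
f(-1/12) = 23/6, f(1/3) = 14/3, f(0.75) = 5.5, f(7/6) = 19/3, f(19/12) = 43/6, f(2) = 8.
Sum = Δu · [f(-1/12) + f(1/3) + f(0.75) + ...].
Sum ≈ 14.792.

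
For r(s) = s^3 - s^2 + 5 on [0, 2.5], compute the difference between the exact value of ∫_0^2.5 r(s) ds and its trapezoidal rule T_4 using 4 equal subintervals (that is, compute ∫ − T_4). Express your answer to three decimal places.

-0.448

Exact integral: ∫_0^2.5 r(s) ds ≈ 17.05729.
T_4 ≈ 17.50488.
Error ≈ 17.05729 − 17.50488 ≈ -0.448.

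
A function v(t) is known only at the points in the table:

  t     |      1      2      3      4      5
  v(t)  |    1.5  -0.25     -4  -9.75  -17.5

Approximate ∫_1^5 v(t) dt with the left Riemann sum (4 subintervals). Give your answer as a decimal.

Δt = 1.
Sum = 1·[1.5 + (-0.25) + (-4) + (-9.75)] = -12.5.

-12.5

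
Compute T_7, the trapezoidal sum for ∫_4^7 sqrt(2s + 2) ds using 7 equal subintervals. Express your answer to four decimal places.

Δs = (7 − 4)/7 = 3/7.
f(4) ≈ 3.1623, f(31/7) ≈ 3.2950, f(34/7) ≈ 3.4226, f(37/7) ≈ 3.5456, f(40/7) ≈ 3.6645, f(43/7) ≈ 3.7796, f(46/7) ≈ 3.8914, f(7) ≈ 4.0000.
T_7 = (Δs/2)·[f(s_0) + 2f(s_1) + ... + 2f(s_{6}) + f(s_7)].
Sum ≈ 10.7914.

10.7914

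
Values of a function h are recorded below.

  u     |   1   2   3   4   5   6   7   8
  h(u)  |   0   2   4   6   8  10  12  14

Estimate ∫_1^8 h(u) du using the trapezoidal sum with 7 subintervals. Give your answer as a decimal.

Δu = 1.
T_7 = (1/2)·[0 + 2·2 + 2·4 + 2·6 + 2·8 + 2·10 + 2·12 + 14] = 49.

49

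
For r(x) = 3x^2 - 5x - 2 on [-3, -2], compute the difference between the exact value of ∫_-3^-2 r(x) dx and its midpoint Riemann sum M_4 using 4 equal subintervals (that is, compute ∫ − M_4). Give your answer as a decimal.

Exact integral: ∫_-3^-2 r(x) dx = 29.5.
M_4 = 29.484375.
Error = 29.5 − 29.484375 = 0.015625.

0.015625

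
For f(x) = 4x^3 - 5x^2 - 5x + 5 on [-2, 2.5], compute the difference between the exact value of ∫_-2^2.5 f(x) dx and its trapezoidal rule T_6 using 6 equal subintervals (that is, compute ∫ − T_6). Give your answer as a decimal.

Exact integral: ∫_-2^2.5 f(x) dx = 0.5625.
T_6 = -0.28125.
Error = 0.5625 − (-0.28125) = 0.84375.

0.84375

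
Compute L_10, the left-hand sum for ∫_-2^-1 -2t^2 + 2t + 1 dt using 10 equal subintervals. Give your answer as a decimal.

Δt = (-1 − (-2))/10 = 0.1.
Left endpoints: -2, -1.9, -1.8, -1.7, -1.6, -1.5, -1.4, -1.3, -1.2, -1.1.
f(-2) = -11, f(-1.9) = -10.02, f(-1.8) = -9.08, f(-1.7) = -8.18, f(-1.6) = -7.32, f(-1.5) = -6.5, f(-1.4) = -5.72, f(-1.3) = -4.98, f(-1.2) = -4.28, f(-1.1) = -3.62.
Sum = Δt · [f(-2) + f(-1.9) + f(-1.8) + ...].
Sum = -7.07.

-7.07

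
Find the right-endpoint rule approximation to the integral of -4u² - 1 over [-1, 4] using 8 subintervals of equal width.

-111.71875

Δu = (4 − (-1))/8 = 0.625.
Right endpoints: -0.375, 0.25, 0.875, 1.5, 2.125, 2.75, 3.375, 4.
f(-0.375) = -1.5625, f(0.25) = -1.25, f(0.875) = -4.0625, f(1.5) = -10, f(2.125) = -19.0625, f(2.75) = -31.25, f(3.375) = -46.5625, f(4) = -65.
Sum = Δu · [f(-0.375) + f(0.25) + f(0.875) + ...].
Sum = -111.71875.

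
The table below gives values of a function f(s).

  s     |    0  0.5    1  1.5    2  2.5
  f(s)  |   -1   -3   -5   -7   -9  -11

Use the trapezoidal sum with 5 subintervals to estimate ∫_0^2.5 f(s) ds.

-15

Δs = 0.5.
T_5 = (0.5/2)·[(-1) + 2·(-3) + 2·(-5) + 2·(-7) + 2·(-9) + (-11)] = -15.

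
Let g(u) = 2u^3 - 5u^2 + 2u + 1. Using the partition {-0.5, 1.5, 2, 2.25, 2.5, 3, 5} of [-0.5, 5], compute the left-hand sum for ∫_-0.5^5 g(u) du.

32.7421875

Subinterval widths: 2, 0.5, 0.25, 0.25, 0.5, 2.
Left endpoints: -0.5, 1.5, 2, 2.25, 2.5, 3.
g(-0.5) = -1.5, g(1.5) = -0.5, g(2) = 1, g(2.25) = 2.96875, g(2.5) = 6, g(3) = 16.
Sum = Σ Δu_i · g(u_i).
Sum = 32.7421875.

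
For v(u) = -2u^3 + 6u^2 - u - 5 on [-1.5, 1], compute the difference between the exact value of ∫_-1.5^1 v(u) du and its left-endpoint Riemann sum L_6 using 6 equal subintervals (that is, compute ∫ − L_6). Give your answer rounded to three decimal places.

Exact integral: ∫_-1.5^1 v(u) du = -1.09375.
L_6 ≈ 3.35503.
Error ≈ -1.09375 − 3.35503 ≈ -4.449.

-4.449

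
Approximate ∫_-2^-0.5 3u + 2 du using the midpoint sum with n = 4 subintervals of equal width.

Δu = (-0.5 − (-2))/4 = 0.375.
Midpoints: -1.8125, -1.4375, -1.0625, -0.6875.
f(-1.8125) = -3.4375, f(-1.4375) = -2.3125, f(-1.0625) = -1.1875, f(-0.6875) = -0.0625.
Sum = Δu · [f(-1.8125) + f(-1.4375) + f(-1.0625) + f(-0.6875)].
Sum = -2.625.

-2.625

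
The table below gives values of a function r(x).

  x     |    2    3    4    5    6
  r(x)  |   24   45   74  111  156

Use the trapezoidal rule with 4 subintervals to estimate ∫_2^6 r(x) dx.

Δx = 1.
T_4 = (1/2)·[24 + 2·45 + 2·74 + 2·111 + 156] = 320.

320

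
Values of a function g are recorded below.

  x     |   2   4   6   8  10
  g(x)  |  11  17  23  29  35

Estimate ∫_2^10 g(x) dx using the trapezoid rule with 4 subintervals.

184

Δx = 2.
T_4 = (2/2)·[11 + 2·17 + 2·23 + 2·29 + 35] = 184.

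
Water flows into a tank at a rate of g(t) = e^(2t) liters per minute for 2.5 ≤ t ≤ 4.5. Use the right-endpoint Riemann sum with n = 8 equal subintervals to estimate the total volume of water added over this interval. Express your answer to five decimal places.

5054.18717

Δt = (4.5 − 2.5)/8 = 0.25.
Right endpoints: 2.75, 3, 3.25, 3.5, 3.75, 4, 4.25, 4.5.
g(2.75) ≈ 244.69193, g(3) ≈ 403.42879, g(3.25) ≈ 665.14163, g(3.5) ≈ 1096.63316, g(3.75) ≈ 1808.04241, g(4) ≈ 2980.95799, g(4.25) ≈ 4914.76884, g(4.5) ≈ 8103.08393.
Sum = Δt · [g(2.75) + g(3) + g(3.25) + ...].
Sum ≈ 5054.18717.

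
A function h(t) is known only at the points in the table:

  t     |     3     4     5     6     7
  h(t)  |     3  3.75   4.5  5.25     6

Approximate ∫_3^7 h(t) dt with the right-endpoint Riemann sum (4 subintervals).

19.5

Δt = 1.
Sum = 1·[3.75 + 4.5 + 5.25 + 6] = 19.5.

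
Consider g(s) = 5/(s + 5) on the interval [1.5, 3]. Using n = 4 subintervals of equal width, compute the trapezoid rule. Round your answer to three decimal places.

Δs = (3 − 1.5)/4 = 0.375.
g(1.5) = 10/13, g(1.875) = 8/11, g(2.25) = 20/29, g(2.625) = 40/61, g(3) = 0.625.
T_4 = (Δs/2)·[g(s_0) + 2g(s_1) + 2g(s_2) + 2g(s_3) + g(s_4)].
Sum ≈ 1.039.

1.039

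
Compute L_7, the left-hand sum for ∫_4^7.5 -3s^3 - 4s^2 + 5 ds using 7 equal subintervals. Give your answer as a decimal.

-2340.1875

Δs = (7.5 − 4)/7 = 0.5.
Left endpoints: 4, 4.5, 5, 5.5, 6, 6.5, 7.
f(4) = -251, f(4.5) = -349.375, f(5) = -470, f(5.5) = -615.125, f(6) = -787, f(6.5) = -987.875, f(7) = -1220.
Sum = Δs · [f(4) + f(4.5) + f(5) + ...].
Sum = -2340.1875.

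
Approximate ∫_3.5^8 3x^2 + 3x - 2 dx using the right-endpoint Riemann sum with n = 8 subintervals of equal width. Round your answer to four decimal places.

585.9229

Δx = (8 − 3.5)/8 = 0.5625.
Right endpoints: 4.0625, 4.625, 5.1875, 5.75, 6.3125, 6.875, 7.4375, 8.
f(4.0625) = 59.69921875, f(4.625) = 76.046875, f(5.1875) = 94.29296875, f(5.75) = 114.4375, f(6.3125) = 136.48046875, f(6.875) = 160.421875, f(7.4375) = 186.26171875, f(8) = 214.
Sum = Δx · [f(4.0625) + f(4.625) + f(5.1875) + ...].
Sum ≈ 585.9229.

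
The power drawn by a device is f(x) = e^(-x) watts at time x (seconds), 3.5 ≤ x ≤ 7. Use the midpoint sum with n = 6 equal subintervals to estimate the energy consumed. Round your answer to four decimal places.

0.0289

Δx = (7 − 3.5)/6 = 7/12.
Midpoints: 91/24, 4.375, 119/24, 133/24, 6.125, 161/24.
f(91/24) ≈ 0.0226, f(4.375) ≈ 0.0126, f(119/24) ≈ 0.0070, f(133/24) ≈ 0.0039, f(6.125) ≈ 0.0022, f(161/24) ≈ 0.0012.
Sum = Δx · [f(91/24) + f(4.375) + f(119/24) + ...].
Sum ≈ 0.0289.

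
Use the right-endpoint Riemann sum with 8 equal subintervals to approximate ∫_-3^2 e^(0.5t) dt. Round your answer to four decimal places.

Δt = (2 − (-3))/8 = 0.625.
Right endpoints: -2.375, -1.75, -1.125, -0.5, 0.125, 0.75, 1.375, 2.
f(-2.375) ≈ 0.3050, f(-1.75) ≈ 0.4169, f(-1.125) ≈ 0.5698, f(-0.5) ≈ 0.7788, f(0.125) ≈ 1.0645, f(0.75) ≈ 1.4550, f(1.375) ≈ 1.9887, f(2) ≈ 2.7183.
Sum = Δt · [f(-2.375) + f(-1.75) + f(-1.125) + ...].
Sum ≈ 5.8106.

5.8106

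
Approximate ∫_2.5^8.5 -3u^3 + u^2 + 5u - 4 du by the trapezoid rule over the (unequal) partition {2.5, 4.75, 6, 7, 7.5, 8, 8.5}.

-3634.58984375

Subinterval widths: 2.25, 1.25, 1, 0.5, 0.5, 0.5.
f(2.5) = -32.125, f(4.75) = -279.203125, f(6) = -586, f(7) = -949, f(7.5) = -1175.875, f(8) = -1436, f(8.5) = -1731.625.
On each subinterval the trapezoid contributes (Δu_i/2)·[f(u_{i-1}) + f(u_i)].
Sum = -3634.58984375.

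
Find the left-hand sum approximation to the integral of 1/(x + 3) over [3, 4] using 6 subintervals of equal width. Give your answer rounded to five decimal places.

0.15615

Δx = (4 − 3)/6 = 1/6.
Left endpoints: 3, 19/6, 10/3, 3.5, 11/3, 23/6.
f(3) = 1/6, f(19/6) = 6/37, f(10/3) = 3/19, f(3.5) = 2/13, f(11/3) = 0.15, f(23/6) = 6/41.
Sum = Δx · [f(3) + f(19/6) + f(10/3) + ...].
Sum ≈ 0.15615.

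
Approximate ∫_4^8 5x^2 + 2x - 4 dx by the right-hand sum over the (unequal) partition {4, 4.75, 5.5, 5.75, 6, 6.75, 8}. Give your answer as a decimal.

890.609375

Subinterval widths: 0.75, 0.75, 0.25, 0.25, 0.75, 1.25.
Right endpoints: 4.75, 5.5, 5.75, 6, 6.75, 8.
f(4.75) = 118.3125, f(5.5) = 158.25, f(5.75) = 172.8125, f(6) = 188, f(6.75) = 237.3125, f(8) = 332.
Sum = Σ Δx_i · f(x_i).
Sum = 890.609375.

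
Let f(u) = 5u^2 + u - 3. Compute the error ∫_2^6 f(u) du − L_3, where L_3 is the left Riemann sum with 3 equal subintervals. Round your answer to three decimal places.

Exact integral: ∫_2^6 f(u) du ≈ 350.66667.
L_3 ≈ 247.25926.
Error ≈ 350.66667 − 247.25926 ≈ 103.407.

103.407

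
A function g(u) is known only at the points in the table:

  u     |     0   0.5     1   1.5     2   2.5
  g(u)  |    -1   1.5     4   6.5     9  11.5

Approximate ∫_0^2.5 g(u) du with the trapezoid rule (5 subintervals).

Δu = 0.5.
T_5 = (0.5/2)·[(-1) + 2·1.5 + 2·4 + 2·6.5 + 2·9 + 11.5] = 13.125.

13.125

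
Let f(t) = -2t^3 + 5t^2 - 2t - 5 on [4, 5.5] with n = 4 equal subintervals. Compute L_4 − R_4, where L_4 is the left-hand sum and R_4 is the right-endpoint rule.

51.1875

L_4 ≈ -155.88867.
R_4 ≈ -207.07617.
L_4 − R_4 = 51.1875.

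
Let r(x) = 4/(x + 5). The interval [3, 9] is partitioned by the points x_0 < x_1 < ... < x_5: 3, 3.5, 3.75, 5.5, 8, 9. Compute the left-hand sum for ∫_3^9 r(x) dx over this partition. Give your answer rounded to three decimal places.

2.428

Subinterval widths: 0.5, 0.25, 1.75, 2.5, 1.
Left endpoints: 3, 3.5, 3.75, 5.5, 8.
r(3) = 0.5, r(3.5) = 8/17, r(3.75) = 16/35, r(5.5) = 8/21, r(8) = 4/13.
Sum = Σ Δx_i · r(x_i).
Sum ≈ 2.428.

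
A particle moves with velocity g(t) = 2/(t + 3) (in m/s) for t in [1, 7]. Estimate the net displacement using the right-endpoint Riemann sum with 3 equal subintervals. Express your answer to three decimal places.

Δt = (7 − 1)/3 = 2.
Right endpoints: 3, 5, 7.
g(3) = 1/3, g(5) = 0.25, g(7) = 0.2.
Sum = Δt · [g(3) + g(5) + g(7)].
Sum ≈ 1.567.

1.567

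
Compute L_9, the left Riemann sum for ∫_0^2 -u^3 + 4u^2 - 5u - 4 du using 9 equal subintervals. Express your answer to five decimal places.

-11.09465

Δu = (2 − 0)/9 = 2/9.
Left endpoints: 0, 2/9, 4/9, 2/3, 8/9, 10/9, 4/3, 14/9, 16/9.
f(0) = -4, f(2/9) = -3590/729, f(4/9) = -4024/729, f(2/3) = -158/27, f(8/9) = -4364/729, f(10/9) = -4366/729, f(4/3) = -160/27, f(14/9) = -4274/729, f(16/9) = -4276/729.
Sum = Δu · [f(0) + f(2/9) + f(4/9) + ...].
Sum ≈ -11.09465.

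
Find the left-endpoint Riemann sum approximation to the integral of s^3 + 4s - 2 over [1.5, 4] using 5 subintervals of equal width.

68.4375

Δs = (4 − 1.5)/5 = 0.5.
Left endpoints: 1.5, 2, 2.5, 3, 3.5.
f(1.5) = 7.375, f(2) = 14, f(2.5) = 23.625, f(3) = 37, f(3.5) = 54.875.
Sum = Δs · [f(1.5) + f(2) + f(2.5) + f(3) + f(3.5)].
Sum = 68.4375.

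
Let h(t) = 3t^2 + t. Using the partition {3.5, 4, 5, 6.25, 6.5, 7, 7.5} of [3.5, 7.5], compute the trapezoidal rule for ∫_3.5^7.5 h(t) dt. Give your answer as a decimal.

402.671875

Subinterval widths: 0.5, 1, 1.25, 0.25, 0.5, 0.5.
h(3.5) = 40.25, h(4) = 52, h(5) = 80, h(6.25) = 123.4375, h(6.5) = 133.25, h(7) = 154, h(7.5) = 176.25.
On each subinterval the trapezoid contributes (Δt_i/2)·[h(t_{i-1}) + h(t_i)].
Sum = 402.671875.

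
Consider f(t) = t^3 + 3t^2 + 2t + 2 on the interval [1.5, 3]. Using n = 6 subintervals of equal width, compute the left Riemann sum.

Δt = (3 − 1.5)/6 = 0.25.
Left endpoints: 1.5, 1.75, 2, 2.25, 2.5, 2.75.
f(1.5) = 15.125, f(1.75) = 20.046875, f(2) = 26, f(2.25) = 33.078125, f(2.5) = 41.375, f(2.75) = 50.984375.
Sum = Δt · [f(1.5) + f(1.75) + f(2) + ...].
Sum = 46.65234375.

46.65234375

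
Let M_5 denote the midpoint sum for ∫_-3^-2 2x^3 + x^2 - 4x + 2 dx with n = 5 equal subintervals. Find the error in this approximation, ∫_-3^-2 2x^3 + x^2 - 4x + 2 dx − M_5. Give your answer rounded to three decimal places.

-0.047

Exact integral: ∫_-3^-2 f(x) dx ≈ -14.16667.
M_5 = -14.12.
Error ≈ -14.16667 − (-14.12) ≈ -0.047.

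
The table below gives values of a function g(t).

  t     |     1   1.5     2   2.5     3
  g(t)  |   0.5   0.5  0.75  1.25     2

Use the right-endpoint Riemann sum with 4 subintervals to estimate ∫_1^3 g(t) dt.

Δt = 0.5.
Sum = 0.5·[0.5 + 0.75 + 1.25 + 2] = 2.25.

2.25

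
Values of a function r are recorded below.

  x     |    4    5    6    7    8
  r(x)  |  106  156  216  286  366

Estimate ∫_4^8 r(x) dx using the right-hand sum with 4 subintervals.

1024

Δx = 1.
Sum = 1·[156 + 216 + 286 + 366] = 1024.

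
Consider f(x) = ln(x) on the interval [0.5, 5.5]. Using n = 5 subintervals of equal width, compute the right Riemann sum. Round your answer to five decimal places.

5.78334

Δx = (5.5 − 0.5)/5 = 1.
Right endpoints: 1.5, 2.5, 3.5, 4.5, 5.5.
f(1.5) ≈ 0.40547, f(2.5) ≈ 0.91629, f(3.5) ≈ 1.25276, f(4.5) ≈ 1.50408, f(5.5) ≈ 1.70475.
Sum = Δx · [f(1.5) + f(2.5) + f(3.5) + f(4.5) + f(5.5)].
Sum ≈ 5.78334.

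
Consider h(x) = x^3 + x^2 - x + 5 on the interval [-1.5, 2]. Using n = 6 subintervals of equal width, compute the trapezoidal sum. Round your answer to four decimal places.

Δx = (2 − (-1.5))/6 = 7/12.
h(-1.5) = 5.375, h(-11/12) = 10345/1728, h(-1/3) = 146/27, h(0.25) = 4.828125, h(5/6) = 1175/216, h(17/12) = 14573/1728, h(2) = 15.
T_6 = (Δx/2)·[h(x_0) + 2h(x_1) + ... + 2h(x_{5}) + h(x_6)].
Sum ≈ 23.4984.

23.4984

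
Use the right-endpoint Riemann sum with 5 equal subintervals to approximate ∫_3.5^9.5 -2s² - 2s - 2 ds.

Δs = (9.5 − 3.5)/5 = 1.2.
Right endpoints: 4.7, 5.9, 7.1, 8.3, 9.5.
f(4.7) = -55.58, f(5.9) = -83.42, f(7.1) = -117.02, f(8.3) = -156.38, f(9.5) = -201.5.
Sum = Δs · [f(4.7) + f(5.9) + f(7.1) + f(8.3) + f(9.5)].
Sum = -736.68.

-736.68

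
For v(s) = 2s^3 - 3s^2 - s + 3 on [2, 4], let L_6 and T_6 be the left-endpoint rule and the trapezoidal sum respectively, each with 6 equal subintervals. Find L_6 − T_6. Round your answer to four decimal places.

L_6 ≈ 52.222222.
T_6 ≈ 64.555556.
L_6 − T_6 ≈ -12.3333.

-12.3333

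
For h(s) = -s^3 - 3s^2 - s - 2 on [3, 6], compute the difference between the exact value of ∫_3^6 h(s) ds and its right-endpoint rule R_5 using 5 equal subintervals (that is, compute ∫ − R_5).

84.87

Exact integral: ∫_3^6 h(s) ds = -512.25.
R_5 = -597.12.
Error = -512.25 − (-597.12) = 84.87.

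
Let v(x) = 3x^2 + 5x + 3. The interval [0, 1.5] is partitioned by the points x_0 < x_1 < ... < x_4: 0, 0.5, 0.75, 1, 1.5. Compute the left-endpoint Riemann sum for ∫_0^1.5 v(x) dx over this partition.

Subinterval widths: 0.5, 0.25, 0.25, 0.5.
Left endpoints: 0, 0.5, 0.75, 1.
v(0) = 3, v(0.5) = 6.25, v(0.75) = 8.4375, v(1) = 11.
Sum = Σ Δx_i · v(x_i).
Sum = 10.671875.

10.671875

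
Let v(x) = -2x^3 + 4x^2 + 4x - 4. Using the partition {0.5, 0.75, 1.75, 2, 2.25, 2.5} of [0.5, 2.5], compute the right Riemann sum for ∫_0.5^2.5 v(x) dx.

Subinterval widths: 0.25, 1, 0.25, 0.25, 0.25.
Right endpoints: 0.75, 1.75, 2, 2.25, 2.5.
v(0.75) = 0.40625, v(1.75) = 4.53125, v(2) = 4, v(2.25) = 2.46875, v(2.5) = -0.25.
Sum = Σ Δx_i · v(x_i).
Sum = 6.1875.

6.1875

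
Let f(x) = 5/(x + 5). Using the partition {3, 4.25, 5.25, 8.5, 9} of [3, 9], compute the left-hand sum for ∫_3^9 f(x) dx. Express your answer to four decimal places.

Subinterval widths: 1.25, 1, 3.25, 0.5.
Left endpoints: 3, 4.25, 5.25, 8.5.
f(3) = 0.625, f(4.25) = 20/37, f(5.25) = 20/41, f(8.5) = 10/27.
Sum = Σ Δx_i · f(x_i).
Sum ≈ 3.0923.

3.0923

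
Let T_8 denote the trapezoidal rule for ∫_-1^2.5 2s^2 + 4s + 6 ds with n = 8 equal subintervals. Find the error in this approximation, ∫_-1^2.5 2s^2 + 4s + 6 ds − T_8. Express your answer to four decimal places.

Exact integral: ∫_-1^2.5 f(s) ds ≈ 42.583333.
T_8 ≈ 42.806641.
Error ≈ 42.583333 − 42.806641 ≈ -0.2233.

-0.2233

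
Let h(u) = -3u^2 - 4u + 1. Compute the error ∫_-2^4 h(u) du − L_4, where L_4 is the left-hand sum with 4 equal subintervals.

-38.25

Exact integral: ∫_-2^4 h(u) du = -90.
L_4 = -51.75.
Error = -90 − (-51.75) = -38.25.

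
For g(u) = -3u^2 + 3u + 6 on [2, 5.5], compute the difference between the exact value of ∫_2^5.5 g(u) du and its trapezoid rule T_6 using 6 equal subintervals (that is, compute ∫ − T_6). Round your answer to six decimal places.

0.595486

Exact integral: ∫_2^5.5 g(u) du = -98.
T_6 ≈ -98.59548611.
Error ≈ -98 − (-98.59548611) ≈ 0.595486.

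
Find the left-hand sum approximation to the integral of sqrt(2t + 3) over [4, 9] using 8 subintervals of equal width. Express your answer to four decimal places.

19.5188

Δt = (9 − 4)/8 = 0.625.
Left endpoints: 4, 4.625, 5.25, 5.875, 6.5, 7.125, 7.75, 8.375.
f(4) ≈ 3.3166, f(4.625) ≈ 3.5000, f(5.25) ≈ 3.6742, f(5.875) ≈ 3.8406, f(6.5) ≈ 4.0000, f(7.125) ≈ 4.1533, f(7.75) ≈ 4.3012, f(8.375) ≈ 4.4441.
Sum = Δt · [f(4) + f(4.625) + f(5.25) + ...].
Sum ≈ 19.5188.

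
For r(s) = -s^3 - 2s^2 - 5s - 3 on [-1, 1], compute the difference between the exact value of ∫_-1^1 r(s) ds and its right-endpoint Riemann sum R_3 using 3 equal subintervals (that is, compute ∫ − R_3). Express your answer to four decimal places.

4.2963

Exact integral: ∫_-1^1 r(s) ds ≈ -7.333333.
R_3 ≈ -11.629630.
Error ≈ -7.333333 − (-11.629630) ≈ 4.2963.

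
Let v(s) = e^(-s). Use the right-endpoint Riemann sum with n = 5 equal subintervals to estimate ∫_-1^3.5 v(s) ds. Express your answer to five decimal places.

1.65749

Δs = (3.5 − (-1))/5 = 0.9.
Right endpoints: -0.1, 0.8, 1.7, 2.6, 3.5.
v(-0.1) ≈ 1.10517, v(0.8) ≈ 0.44933, v(1.7) ≈ 0.18268, v(2.6) ≈ 0.07427, v(3.5) ≈ 0.03020.
Sum = Δs · [v(-0.1) + v(0.8) + v(1.7) + v(2.6) + v(3.5)].
Sum ≈ 1.65749.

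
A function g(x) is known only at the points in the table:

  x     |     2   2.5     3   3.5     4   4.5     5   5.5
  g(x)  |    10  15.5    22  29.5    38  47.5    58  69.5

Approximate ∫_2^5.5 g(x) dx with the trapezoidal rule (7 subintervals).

Δx = 0.5.
T_7 = (0.5/2)·[10 + 2·15.5 + 2·22 + 2·29.5 + 2·38 + 2·47.5 + 2·58 + 69.5] = 125.125.

125.125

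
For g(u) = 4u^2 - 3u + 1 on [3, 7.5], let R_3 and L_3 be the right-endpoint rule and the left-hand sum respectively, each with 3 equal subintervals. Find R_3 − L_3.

263.25

R_3 = 598.5.
L_3 = 335.25.
R_3 − L_3 = 263.25.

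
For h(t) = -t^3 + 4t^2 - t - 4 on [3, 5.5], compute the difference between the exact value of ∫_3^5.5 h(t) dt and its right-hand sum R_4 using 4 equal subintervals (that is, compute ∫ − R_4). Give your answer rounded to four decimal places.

Exact integral: ∫_3^5.5 h(t) dt ≈ -43.307292.
R_4 ≈ -62.504883.
Error ≈ -43.307292 − (-62.504883) ≈ 19.1976.

19.1976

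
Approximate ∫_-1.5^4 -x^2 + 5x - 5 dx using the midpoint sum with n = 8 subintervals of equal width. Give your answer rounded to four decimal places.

Δx = (4 − (-1.5))/8 = 0.6875.
Midpoints: -1.15625, -0.46875, 0.21875, 0.90625, 1.59375, 2.28125, 2.96875, 3.65625.
f(-1.15625) = -12409/1024, f(-0.46875) = -7745/1024, f(0.21875) = -4049/1024, f(0.90625) = -1321/1024, f(1.59375) = 439/1024, f(2.28125) = 1231/1024, f(2.96875) = 1055/1024, f(3.65625) = -89/1024.
Sum = Δx · [f(-1.15625) + f(-0.46875) + f(0.21875) + ...].
Sum ≈ -15.3667.

-15.3667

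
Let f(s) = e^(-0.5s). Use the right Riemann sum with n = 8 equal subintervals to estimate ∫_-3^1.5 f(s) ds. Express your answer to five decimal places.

6.94381

Δs = (1.5 − (-3))/8 = 0.5625.
Right endpoints: -2.4375, -1.875, -1.3125, -0.75, -0.1875, 0.375, 0.9375, 1.5.
f(-2.4375) ≈ 3.38296, f(-1.875) ≈ 2.55359, f(-1.3125) ≈ 1.92755, f(-0.75) ≈ 1.45499, f(-0.1875) ≈ 1.09829, f(0.375) ≈ 0.82903, f(0.9375) ≈ 0.62578, f(1.5) ≈ 0.47237.
Sum = Δs · [f(-2.4375) + f(-1.875) + f(-1.3125) + ...].
Sum ≈ 6.94381.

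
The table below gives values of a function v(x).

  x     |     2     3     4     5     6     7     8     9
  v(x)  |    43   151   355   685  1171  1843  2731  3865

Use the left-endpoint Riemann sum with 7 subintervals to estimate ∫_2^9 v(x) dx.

Δx = 1.
Sum = 1·[43 + 151 + 355 + 685 + 1171 + 1843 + 2731] = 6979.

6979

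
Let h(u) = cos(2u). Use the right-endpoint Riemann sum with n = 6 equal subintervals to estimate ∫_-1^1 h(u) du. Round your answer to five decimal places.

0.87537

Δu = (1 − (-1))/6 = 1/3.
Right endpoints: -2/3, -1/3, 0, 1/3, 2/3, 1.
h(-2/3) ≈ 0.23524, h(-1/3) ≈ 0.78589, h(0) ≈ 1.00000, h(1/3) ≈ 0.78589, h(2/3) ≈ 0.23524, h(1) ≈ -0.41615.
Sum = Δu · [h(-2/3) + h(-1/3) + h(0) + ...].
Sum ≈ 0.87537.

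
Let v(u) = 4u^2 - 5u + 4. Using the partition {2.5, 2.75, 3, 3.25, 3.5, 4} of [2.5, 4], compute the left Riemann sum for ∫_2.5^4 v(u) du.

Subinterval widths: 0.25, 0.25, 0.25, 0.25, 0.5.
Left endpoints: 2.5, 2.75, 3, 3.25, 3.5.
v(2.5) = 16.5, v(2.75) = 20.5, v(3) = 25, v(3.25) = 30, v(3.5) = 35.5.
Sum = Σ Δu_i · v(u_i).
Sum = 40.75.

40.75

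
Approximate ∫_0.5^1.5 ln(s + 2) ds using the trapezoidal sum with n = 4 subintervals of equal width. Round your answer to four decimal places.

Δs = (1.5 − 0.5)/4 = 0.25.
f(0.5) ≈ 0.9163, f(0.75) ≈ 1.0116, f(1) ≈ 1.0986, f(1.25) ≈ 1.1787, f(1.5) ≈ 1.2528.
T_4 = (Δs/2)·[f(s_0) + 2f(s_1) + 2f(s_2) + 2f(s_3) + f(s_4)].
Sum ≈ 1.0933.

1.0933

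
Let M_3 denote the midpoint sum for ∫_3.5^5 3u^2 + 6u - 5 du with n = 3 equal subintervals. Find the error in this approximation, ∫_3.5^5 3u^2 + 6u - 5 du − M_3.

Exact integral: ∫_3.5^5 f(u) du = 112.875.
M_3 = 112.78125.
Error = 112.875 − 112.78125 = 0.09375.

0.09375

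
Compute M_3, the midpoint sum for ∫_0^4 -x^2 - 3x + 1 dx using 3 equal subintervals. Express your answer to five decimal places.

-40.74074

Δx = (4 − 0)/3 = 4/3.
Midpoints: 2/3, 2, 10/3.
f(2/3) = -13/9, f(2) = -9, f(10/3) = -181/9.
Sum = Δx · [f(2/3) + f(2) + f(10/3)].
Sum ≈ -40.74074.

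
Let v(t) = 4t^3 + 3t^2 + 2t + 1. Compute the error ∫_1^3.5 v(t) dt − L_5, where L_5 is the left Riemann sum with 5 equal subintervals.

48.4375

Exact integral: ∫_1^3.5 v(t) dt = 204.6875.
L_5 = 156.25.
Error = 204.6875 − 156.25 = 48.4375.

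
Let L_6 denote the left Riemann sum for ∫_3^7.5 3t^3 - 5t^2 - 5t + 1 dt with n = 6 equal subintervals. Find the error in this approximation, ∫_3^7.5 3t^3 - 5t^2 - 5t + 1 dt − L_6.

Exact integral: ∫_3^7.5 f(t) dt = 1540.546875.
L_6 = 1211.16796875.
Error = 1540.546875 − 1211.16796875 = 329.37890625.

329.37890625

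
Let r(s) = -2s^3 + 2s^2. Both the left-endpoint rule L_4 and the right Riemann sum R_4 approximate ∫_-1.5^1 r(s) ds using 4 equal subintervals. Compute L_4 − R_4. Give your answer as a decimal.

L_4 ≈ 9.033203.
R_4 ≈ 2.001953.
L_4 − R_4 = 7.03125.

7.03125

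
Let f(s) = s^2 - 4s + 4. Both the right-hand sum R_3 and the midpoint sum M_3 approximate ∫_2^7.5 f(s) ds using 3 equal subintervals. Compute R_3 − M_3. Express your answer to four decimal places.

32.3507

R_3 ≈ 86.268519.
M_3 ≈ 53.917824.
R_3 − M_3 ≈ 32.3507.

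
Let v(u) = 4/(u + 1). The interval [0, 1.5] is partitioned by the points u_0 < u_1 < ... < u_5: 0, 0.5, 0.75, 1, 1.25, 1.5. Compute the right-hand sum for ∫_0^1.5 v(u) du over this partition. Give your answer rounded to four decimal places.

3.2492

Subinterval widths: 0.5, 0.25, 0.25, 0.25, 0.25.
Right endpoints: 0.5, 0.75, 1, 1.25, 1.5.
v(0.5) = 8/3, v(0.75) = 16/7, v(1) = 2, v(1.25) = 16/9, v(1.5) = 1.6.
Sum = Σ Δu_i · v(u_i).
Sum ≈ 3.2492.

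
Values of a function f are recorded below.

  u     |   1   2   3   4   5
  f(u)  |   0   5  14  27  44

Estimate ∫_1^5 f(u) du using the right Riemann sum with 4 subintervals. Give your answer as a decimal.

Δu = 1.
Sum = 1·[5 + 14 + 27 + 44] = 90.

90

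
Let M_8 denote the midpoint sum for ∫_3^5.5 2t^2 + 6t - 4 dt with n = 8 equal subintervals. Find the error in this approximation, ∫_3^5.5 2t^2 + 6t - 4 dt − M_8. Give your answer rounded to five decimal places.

Exact integral: ∫_3^5.5 f(t) dt ≈ 146.6666667.
M_8 ≈ 146.6259766.
Error ≈ 146.6666667 − 146.6259766 ≈ 0.04069.

0.04069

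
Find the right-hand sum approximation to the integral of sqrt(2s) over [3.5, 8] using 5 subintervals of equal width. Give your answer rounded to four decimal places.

Δs = (8 − 3.5)/5 = 0.9.
Right endpoints: 4.4, 5.3, 6.2, 7.1, 8.
f(4.4) ≈ 2.9665, f(5.3) ≈ 3.2558, f(6.2) ≈ 3.5214, f(7.1) ≈ 3.7683, f(8) ≈ 4.0000.
Sum = Δs · [f(4.4) + f(5.3) + f(6.2) + f(7.1) + f(8)].
Sum ≈ 15.7607.

15.7607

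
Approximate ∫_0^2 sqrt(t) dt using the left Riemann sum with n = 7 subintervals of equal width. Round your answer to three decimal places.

1.654

Δt = (2 − 0)/7 = 2/7.
Left endpoints: 0, 2/7, 4/7, 6/7, 8/7, 10/7, 12/7.
f(0) ≈ 0.000, f(2/7) ≈ 0.535, f(4/7) ≈ 0.756, f(6/7) ≈ 0.926, f(8/7) ≈ 1.069, f(10/7) ≈ 1.195, f(12/7) ≈ 1.309.
Sum = Δt · [f(0) + f(2/7) + f(4/7) + ...].
Sum ≈ 1.654.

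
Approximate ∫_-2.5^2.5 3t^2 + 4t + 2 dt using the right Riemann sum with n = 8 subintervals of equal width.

48.4765625

Δt = (2.5 − (-2.5))/8 = 0.625.
Right endpoints: -1.875, -1.25, -0.625, 0, 0.625, 1.25, 1.875, 2.5.
f(-1.875) = 5.046875, f(-1.25) = 1.6875, f(-0.625) = 0.671875, f(0) = 2, f(0.625) = 5.671875, f(1.25) = 11.6875, f(1.875) = 20.046875, f(2.5) = 30.75.
Sum = Δt · [f(-1.875) + f(-1.25) + f(-0.625) + ...].
Sum = 48.4765625.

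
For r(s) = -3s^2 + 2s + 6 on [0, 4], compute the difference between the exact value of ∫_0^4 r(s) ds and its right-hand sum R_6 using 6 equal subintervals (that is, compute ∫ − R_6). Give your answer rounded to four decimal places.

Exact integral: ∫_0^4 r(s) ds = -24.
R_6 ≈ -38.222222.
Error ≈ -24 − (-38.222222) ≈ 14.2222.

14.2222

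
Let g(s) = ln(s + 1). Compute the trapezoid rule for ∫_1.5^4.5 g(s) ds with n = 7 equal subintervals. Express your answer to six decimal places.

4.082054

Δs = (4.5 − 1.5)/7 = 3/7.
g(1.5) ≈ 0.916291, g(27/14) ≈ 1.074515, g(33/14) ≈ 1.211090, g(39/14) ≈ 1.331235, g(45/14) ≈ 1.438480, g(51/14) ≈ 1.535330, g(57/14) ≈ 1.623623, g(4.5) ≈ 1.704748.
T_7 = (Δs/2)·[g(s_0) + 2g(s_1) + ... + 2g(s_{6}) + g(s_7)].
Sum ≈ 4.082054.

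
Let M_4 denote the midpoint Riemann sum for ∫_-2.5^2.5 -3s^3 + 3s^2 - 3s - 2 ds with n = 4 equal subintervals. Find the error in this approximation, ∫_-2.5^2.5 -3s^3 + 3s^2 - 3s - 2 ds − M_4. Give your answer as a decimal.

1.953125

Exact integral: ∫_-2.5^2.5 f(s) ds = 21.25.
M_4 = 19.296875.
Error = 21.25 − 19.296875 = 1.953125.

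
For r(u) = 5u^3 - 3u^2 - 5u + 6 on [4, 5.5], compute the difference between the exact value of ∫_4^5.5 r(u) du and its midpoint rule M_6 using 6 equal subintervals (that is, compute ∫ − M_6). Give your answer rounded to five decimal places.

Exact integral: ∫_4^5.5 r(u) du = 694.828125.
M_6 ≈ 694.2949219.
Error ≈ 694.828125 − 694.2949219 ≈ 0.53320.

0.53320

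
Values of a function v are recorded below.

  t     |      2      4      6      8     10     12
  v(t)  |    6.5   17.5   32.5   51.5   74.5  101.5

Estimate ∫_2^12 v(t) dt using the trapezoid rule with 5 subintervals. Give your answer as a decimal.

Δt = 2.
T_5 = (2/2)·[6.5 + 2·17.5 + 2·32.5 + 2·51.5 + 2·74.5 + 101.5] = 460.

460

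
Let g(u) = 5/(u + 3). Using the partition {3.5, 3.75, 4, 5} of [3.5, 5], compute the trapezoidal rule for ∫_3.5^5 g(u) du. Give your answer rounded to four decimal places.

1.0403

Subinterval widths: 0.25, 0.25, 1.
g(3.5) = 10/13, g(3.75) = 20/27, g(4) = 5/7, g(5) = 0.625.
On each subinterval the trapezoid contributes (Δu_i/2)·[g(u_{i-1}) + g(u_i)].
Sum ≈ 1.0403.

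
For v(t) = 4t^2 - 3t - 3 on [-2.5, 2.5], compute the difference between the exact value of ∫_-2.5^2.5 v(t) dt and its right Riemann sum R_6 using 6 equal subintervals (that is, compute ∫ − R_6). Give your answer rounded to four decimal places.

3.9352

Exact integral: ∫_-2.5^2.5 v(t) dt ≈ 26.666667.
R_6 ≈ 22.731481.
Error ≈ 26.666667 − 22.731481 ≈ 3.9352.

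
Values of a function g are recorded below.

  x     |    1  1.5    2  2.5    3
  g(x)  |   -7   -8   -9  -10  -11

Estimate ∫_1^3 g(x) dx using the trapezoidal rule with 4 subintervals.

Δx = 0.5.
T_4 = (0.5/2)·[(-7) + 2·(-8) + 2·(-9) + 2·(-10) + (-11)] = -18.

-18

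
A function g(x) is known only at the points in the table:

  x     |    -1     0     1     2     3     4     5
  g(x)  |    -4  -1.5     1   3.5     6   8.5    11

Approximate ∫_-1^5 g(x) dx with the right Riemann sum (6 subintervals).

Δx = 1.
Sum = 1·[(-1.5) + 1 + 3.5 + 6 + 8.5 + 11] = 28.5.

28.5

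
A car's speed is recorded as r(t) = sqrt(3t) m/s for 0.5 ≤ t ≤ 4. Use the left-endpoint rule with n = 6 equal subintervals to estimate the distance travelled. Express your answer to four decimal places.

Δt = (4 − 0.5)/6 = 7/12.
Left endpoints: 0.5, 13/12, 5/3, 2.25, 17/6, 41/12.
r(0.5) ≈ 1.2247, r(13/12) ≈ 1.8028, r(5/3) ≈ 2.2361, r(2.25) ≈ 2.5981, r(17/6) ≈ 2.9155, r(41/12) ≈ 3.2016.
Sum = Δt · [r(0.5) + r(13/12) + r(5/3) + ...].
Sum ≈ 8.1542.

8.1542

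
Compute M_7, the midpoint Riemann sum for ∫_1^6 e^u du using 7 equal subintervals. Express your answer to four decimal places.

Δu = (6 − 1)/7 = 5/7.
Midpoints: 19/14, 29/14, 39/14, 3.5, 59/14, 69/14, 79/14.
f(19/14) ≈ 3.8851, f(29/14) ≈ 7.9362, f(39/14) ≈ 16.2114, f(3.5) ≈ 33.1155, f(59/14) ≈ 67.6458, f(69/14) ≈ 138.1820, f(79/14) ≈ 282.2680.
Sum = Δu · [f(19/14) + f(29/14) + f(39/14) + ...].
Sum ≈ 392.3171.

392.3171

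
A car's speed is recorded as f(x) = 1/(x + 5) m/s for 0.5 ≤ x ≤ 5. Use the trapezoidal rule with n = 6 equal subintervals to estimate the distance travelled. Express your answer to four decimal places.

Δx = (5 − 0.5)/6 = 0.75.
f(0.5) = 2/11, f(1.25) = 0.16, f(2) = 1/7, f(2.75) = 4/31, f(3.5) = 2/17, f(4.25) = 4/37, f(5) = 0.1.
T_6 = (Δx/2)·[f(x_0) + 2f(x_1) + ... + 2f(x_{5}) + f(x_6)].
Sum ≈ 0.5989.

0.5989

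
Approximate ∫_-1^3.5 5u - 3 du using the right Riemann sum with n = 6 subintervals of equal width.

Δu = (3.5 − (-1))/6 = 0.75.
Right endpoints: -0.25, 0.5, 1.25, 2, 2.75, 3.5.
f(-0.25) = -4.25, f(0.5) = -0.5, f(1.25) = 3.25, f(2) = 7, f(2.75) = 10.75, f(3.5) = 14.5.
Sum = Δu · [f(-0.25) + f(0.5) + f(1.25) + ...].
Sum = 23.0625.

23.0625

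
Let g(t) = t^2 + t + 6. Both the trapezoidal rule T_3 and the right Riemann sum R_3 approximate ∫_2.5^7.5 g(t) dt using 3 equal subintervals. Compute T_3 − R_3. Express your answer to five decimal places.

T_3 ≈ 192.7314815.
R_3 ≈ 238.5648148.
T_3 − R_3 ≈ -45.83333.

-45.83333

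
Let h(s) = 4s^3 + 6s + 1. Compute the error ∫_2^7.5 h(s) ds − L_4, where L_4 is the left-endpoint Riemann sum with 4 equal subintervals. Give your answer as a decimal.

1062.05859375

Exact integral: ∫_2^7.5 h(s) ds = 3310.3125.
L_4 = 2248.25390625.
Error = 3310.3125 − 2248.25390625 = 1062.05859375.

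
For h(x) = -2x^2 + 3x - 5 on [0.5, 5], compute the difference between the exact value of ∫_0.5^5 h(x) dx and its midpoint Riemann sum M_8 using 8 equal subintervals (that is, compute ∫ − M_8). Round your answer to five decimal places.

-0.23730

Exact integral: ∫_0.5^5 h(x) dx = -68.625.
M_8 ≈ -68.3876953.
Error ≈ -68.625 − (-68.3876953) ≈ -0.23730.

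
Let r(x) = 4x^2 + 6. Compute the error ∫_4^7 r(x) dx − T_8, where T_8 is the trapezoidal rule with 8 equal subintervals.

Exact integral: ∫_4^7 r(x) dx = 390.
T_8 = 390.28125.
Error = 390 − 390.28125 = -0.28125.

-0.28125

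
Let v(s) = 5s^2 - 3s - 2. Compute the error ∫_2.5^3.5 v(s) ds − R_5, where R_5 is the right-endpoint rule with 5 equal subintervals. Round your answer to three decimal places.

-2.733

Exact integral: ∫_2.5^3.5 v(s) ds ≈ 34.41667.
R_5 = 37.15.
Error ≈ 34.41667 − 37.15 ≈ -2.733.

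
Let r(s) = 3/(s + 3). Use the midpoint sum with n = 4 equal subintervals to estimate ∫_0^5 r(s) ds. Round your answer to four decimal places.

Δs = (5 − 0)/4 = 1.25.
Midpoints: 0.625, 1.875, 3.125, 4.375.
r(0.625) = 24/29, r(1.875) = 8/13, r(3.125) = 24/49, r(4.375) = 24/59.
Sum = Δs · [r(0.625) + r(1.875) + r(3.125) + r(4.375)].
Sum ≈ 2.9244.

2.9244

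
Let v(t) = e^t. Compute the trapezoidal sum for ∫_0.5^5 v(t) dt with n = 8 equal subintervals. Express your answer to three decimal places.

Δt = (5 − 0.5)/8 = 0.5625.
v(0.5) ≈ 1.649, v(1.0625) ≈ 2.894, v(1.625) ≈ 5.078, v(2.1875) ≈ 8.913, v(2.75) ≈ 15.643, v(3.3125) ≈ 27.454, v(3.875) ≈ 48.183, v(4.4375) ≈ 84.563, v(5) ≈ 148.413.
T_8 = (Δt/2)·[v(t_0) + 2v(t_1) + ... + 2v(t_{7}) + v(t_8)].
Sum ≈ 150.614.

150.614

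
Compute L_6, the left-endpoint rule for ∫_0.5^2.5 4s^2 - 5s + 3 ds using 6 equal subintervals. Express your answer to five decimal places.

Δs = (2.5 − 0.5)/6 = 1/3.
Left endpoints: 0.5, 5/6, 7/6, 1.5, 11/6, 13/6.
f(0.5) = 1.5, f(5/6) = 29/18, f(7/6) = 47/18, f(1.5) = 4.5, f(11/6) = 131/18, f(13/6) = 197/18.
Sum = Δs · [f(0.5) + f(5/6) + f(7/6) + ...].
Sum ≈ 9.48148.

9.48148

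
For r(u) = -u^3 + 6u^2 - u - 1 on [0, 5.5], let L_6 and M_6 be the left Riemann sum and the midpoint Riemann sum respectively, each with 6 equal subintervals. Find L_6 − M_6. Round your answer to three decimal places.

L_6 = 77.21484375.
M_6 ≈ 84.22591.
L_6 − M_6 ≈ -7.011.

-7.011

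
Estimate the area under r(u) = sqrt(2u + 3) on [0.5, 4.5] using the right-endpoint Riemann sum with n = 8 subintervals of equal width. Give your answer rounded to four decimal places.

11.5514

Δu = (4.5 − 0.5)/8 = 0.5.
Right endpoints: 1, 1.5, 2, 2.5, 3, 3.5, 4, 4.5.
r(1) ≈ 2.2361, r(1.5) ≈ 2.4495, r(2) ≈ 2.6458, r(2.5) ≈ 2.8284, r(3) ≈ 3.0000, r(3.5) ≈ 3.1623, r(4) ≈ 3.3166, r(4.5) ≈ 3.4641.
Sum = Δu · [r(1) + r(1.5) + r(2) + ...].
Sum ≈ 11.5514.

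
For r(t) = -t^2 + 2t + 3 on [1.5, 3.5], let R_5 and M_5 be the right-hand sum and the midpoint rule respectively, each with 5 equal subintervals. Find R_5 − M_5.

-1.28

R_5 = 1.58.
M_5 = 2.86.
R_5 − M_5 = -1.28.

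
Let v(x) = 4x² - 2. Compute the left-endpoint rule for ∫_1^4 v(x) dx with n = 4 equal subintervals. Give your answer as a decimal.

Δx = (4 − 1)/4 = 0.75.
Left endpoints: 1, 1.75, 2.5, 3.25.
v(1) = 2, v(1.75) = 10.25, v(2.5) = 23, v(3.25) = 40.25.
Sum = Δx · [v(1) + v(1.75) + v(2.5) + v(3.25)].
Sum = 56.625.

56.625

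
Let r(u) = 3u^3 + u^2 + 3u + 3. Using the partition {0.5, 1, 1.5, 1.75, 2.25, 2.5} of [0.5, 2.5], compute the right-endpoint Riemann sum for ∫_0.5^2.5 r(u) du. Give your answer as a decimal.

Subinterval widths: 0.5, 0.5, 0.25, 0.5, 0.25.
Right endpoints: 1, 1.5, 1.75, 2.25, 2.5.
r(1) = 10, r(1.5) = 19.875, r(1.75) = 27.390625, r(2.25) = 48.984375, r(2.5) = 63.625.
Sum = Σ Δu_i · r(u_i).
Sum = 62.18359375.

62.18359375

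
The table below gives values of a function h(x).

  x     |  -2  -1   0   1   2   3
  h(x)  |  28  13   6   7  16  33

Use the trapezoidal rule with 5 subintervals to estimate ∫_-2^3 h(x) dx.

Δx = 1.
T_5 = (1/2)·[28 + 2·13 + 2·6 + 2·7 + 2·16 + 33] = 72.5.

72.5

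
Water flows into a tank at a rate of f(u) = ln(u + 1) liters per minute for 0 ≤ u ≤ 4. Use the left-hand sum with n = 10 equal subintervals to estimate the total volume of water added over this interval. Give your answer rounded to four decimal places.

3.7147

Δu = (4 − 0)/10 = 0.4.
Left endpoints: 0, 0.4, 0.8, 1.2, 1.6, 2, 2.4, 2.8, 3.2, 3.6.
f(0) ≈ 0.0000, f(0.4) ≈ 0.3365, f(0.8) ≈ 0.5878, f(1.2) ≈ 0.7885, f(1.6) ≈ 0.9555, f(2) ≈ 1.0986, f(2.4) ≈ 1.2238, f(2.8) ≈ 1.3350, f(3.2) ≈ 1.4351, f(3.6) ≈ 1.5261.
Sum = Δu · [f(0) + f(0.4) + f(0.8) + ...].
Sum ≈ 3.7147.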